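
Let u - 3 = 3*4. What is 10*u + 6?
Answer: 156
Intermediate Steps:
u = 15 (u = 3 + 3*4 = 3 + 12 = 15)
10*u + 6 = 10*15 + 6 = 150 + 6 = 156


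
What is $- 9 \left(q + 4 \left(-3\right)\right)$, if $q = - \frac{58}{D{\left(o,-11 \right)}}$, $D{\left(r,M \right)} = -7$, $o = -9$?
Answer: $\frac{234}{7} \approx 33.429$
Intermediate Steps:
$q = \frac{58}{7}$ ($q = - \frac{58}{-7} = \left(-58\right) \left(- \frac{1}{7}\right) = \frac{58}{7} \approx 8.2857$)
$- 9 \left(q + 4 \left(-3\right)\right) = - 9 \left(\frac{58}{7} + 4 \left(-3\right)\right) = - 9 \left(\frac{58}{7} - 12\right) = \left(-9\right) \left(- \frac{26}{7}\right) = \frac{234}{7}$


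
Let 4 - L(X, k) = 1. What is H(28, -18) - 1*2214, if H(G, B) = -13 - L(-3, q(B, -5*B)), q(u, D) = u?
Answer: -2230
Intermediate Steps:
L(X, k) = 3 (L(X, k) = 4 - 1*1 = 4 - 1 = 3)
H(G, B) = -16 (H(G, B) = -13 - 1*3 = -13 - 3 = -16)
H(28, -18) - 1*2214 = -16 - 1*2214 = -16 - 2214 = -2230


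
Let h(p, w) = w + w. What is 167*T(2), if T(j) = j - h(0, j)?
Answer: -334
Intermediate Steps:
h(p, w) = 2*w
T(j) = -j (T(j) = j - 2*j = -j)
167*T(2) = 167*(-1*2) = 167*(-2) = -334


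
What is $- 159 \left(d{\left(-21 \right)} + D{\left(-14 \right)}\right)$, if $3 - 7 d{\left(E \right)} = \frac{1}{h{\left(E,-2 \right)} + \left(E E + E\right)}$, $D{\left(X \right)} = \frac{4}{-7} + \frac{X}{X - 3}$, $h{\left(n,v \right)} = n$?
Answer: $- \frac{1712006}{15827} \approx -108.17$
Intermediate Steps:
$D{\left(X \right)} = - \frac{4}{7} + \frac{X}{-3 + X}$ ($D{\left(X \right)} = 4 \left(- \frac{1}{7}\right) + \frac{X}{X - 3} = - \frac{4}{7} + \frac{X}{-3 + X}$)
$d{\left(E \right)} = \frac{3}{7} - \frac{1}{7 \left(E^{2} + 2 E\right)}$ ($d{\left(E \right)} = \frac{3}{7} - \frac{1}{7 \left(E + \left(E E + E\right)\right)} = \frac{3}{7} - \frac{1}{7 \left(E + \left(E^{2} + E\right)\right)} = \frac{3}{7} - \frac{1}{7 \left(E + \left(E + E^{2}\right)\right)} = \frac{3}{7} - \frac{1}{7 \left(E^{2} + 2 E\right)}$)
$- 159 \left(d{\left(-21 \right)} + D{\left(-14 \right)}\right) = - 159 \left(\frac{-1 + 3 \left(-21\right)^{2} + 6 \left(-21\right)}{7 \left(-21\right) \left(2 - 21\right)} + \frac{3 \left(4 - 14\right)}{7 \left(-3 - 14\right)}\right) = - 159 \left(\frac{1}{7} \left(- \frac{1}{21}\right) \frac{1}{-19} \left(-1 + 3 \cdot 441 - 126\right) + \frac{3}{7} \frac{1}{-17} \left(-10\right)\right) = - 159 \left(\frac{1}{7} \left(- \frac{1}{21}\right) \left(- \frac{1}{19}\right) \left(-1 + 1323 - 126\right) + \frac{3}{7} \left(- \frac{1}{17}\right) \left(-10\right)\right) = - 159 \left(\frac{1}{7} \left(- \frac{1}{21}\right) \left(- \frac{1}{19}\right) 1196 + \frac{30}{119}\right) = - 159 \left(\frac{1196}{2793} + \frac{30}{119}\right) = \left(-159\right) \frac{32302}{47481} = - \frac{1712006}{15827}$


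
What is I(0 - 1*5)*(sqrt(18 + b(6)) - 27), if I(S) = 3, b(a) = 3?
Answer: -81 + 3*sqrt(21) ≈ -67.252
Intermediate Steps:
I(0 - 1*5)*(sqrt(18 + b(6)) - 27) = 3*(sqrt(18 + 3) - 27) = 3*(sqrt(21) - 27) = 3*(-27 + sqrt(21)) = -81 + 3*sqrt(21)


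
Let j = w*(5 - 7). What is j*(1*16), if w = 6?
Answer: -192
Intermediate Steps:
j = -12 (j = 6*(5 - 7) = 6*(-2) = -12)
j*(1*16) = -12*16 = -192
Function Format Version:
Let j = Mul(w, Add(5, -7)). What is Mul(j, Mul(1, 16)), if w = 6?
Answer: -192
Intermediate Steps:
j = -12 (j = Mul(6, Add(5, -7)) = Mul(6, -2) = -12)
Mul(j, Mul(1, 16)) = Mul(-12, Mul(1, 16)) = Mul(-12, 16) = -192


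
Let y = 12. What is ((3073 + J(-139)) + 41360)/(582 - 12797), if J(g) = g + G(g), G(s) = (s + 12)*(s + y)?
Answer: -60423/12215 ≈ -4.9466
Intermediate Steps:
G(s) = (12 + s)² (G(s) = (s + 12)*(s + 12) = (12 + s)*(12 + s) = (12 + s)²)
J(g) = 144 + g² + 25*g (J(g) = g + (144 + g² + 24*g) = 144 + g² + 25*g)
((3073 + J(-139)) + 41360)/(582 - 12797) = ((3073 + (144 + (-139)² + 25*(-139))) + 41360)/(582 - 12797) = ((3073 + (144 + 19321 - 3475)) + 41360)/(-12215) = ((3073 + 15990) + 41360)*(-1/12215) = (19063 + 41360)*(-1/12215) = 60423*(-1/12215) = -60423/12215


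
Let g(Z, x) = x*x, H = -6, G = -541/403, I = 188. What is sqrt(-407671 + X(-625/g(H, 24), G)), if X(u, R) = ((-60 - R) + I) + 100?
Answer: 18*I*sqrt(204235161)/403 ≈ 638.31*I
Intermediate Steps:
G = -541/403 (G = -541*1/403 = -541/403 ≈ -1.3424)
g(Z, x) = x**2
X(u, R) = 228 - R (X(u, R) = ((-60 - R) + 188) + 100 = (128 - R) + 100 = 228 - R)
sqrt(-407671 + X(-625/g(H, 24), G)) = sqrt(-407671 + (228 - 1*(-541/403))) = sqrt(-407671 + (228 + 541/403)) = sqrt(-407671 + 92425/403) = sqrt(-164198988/403) = 18*I*sqrt(204235161)/403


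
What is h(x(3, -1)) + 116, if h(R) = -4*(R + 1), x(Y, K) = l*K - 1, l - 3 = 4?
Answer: 144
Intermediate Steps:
l = 7 (l = 3 + 4 = 7)
x(Y, K) = -1 + 7*K (x(Y, K) = 7*K - 1 = -1 + 7*K)
h(R) = -4 - 4*R (h(R) = -4*(1 + R) = -4 - 4*R)
h(x(3, -1)) + 116 = (-4 - 4*(-1 + 7*(-1))) + 116 = (-4 - 4*(-1 - 7)) + 116 = (-4 - 4*(-8)) + 116 = (-4 + 32) + 116 = 28 + 116 = 144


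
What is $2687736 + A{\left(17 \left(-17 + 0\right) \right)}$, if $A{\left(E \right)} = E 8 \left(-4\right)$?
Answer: $2696984$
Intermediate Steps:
$A{\left(E \right)} = - 32 E$ ($A{\left(E \right)} = 8 E \left(-4\right) = - 32 E$)
$2687736 + A{\left(17 \left(-17 + 0\right) \right)} = 2687736 - 32 \cdot 17 \left(-17 + 0\right) = 2687736 - 32 \cdot 17 \left(-17\right) = 2687736 - -9248 = 2687736 + 9248 = 2696984$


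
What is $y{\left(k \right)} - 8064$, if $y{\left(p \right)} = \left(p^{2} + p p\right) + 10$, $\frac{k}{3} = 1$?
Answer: $-8036$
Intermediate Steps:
$k = 3$ ($k = 3 \cdot 1 = 3$)
$y{\left(p \right)} = 10 + 2 p^{2}$ ($y{\left(p \right)} = \left(p^{2} + p^{2}\right) + 10 = 2 p^{2} + 10 = 10 + 2 p^{2}$)
$y{\left(k \right)} - 8064 = \left(10 + 2 \cdot 3^{2}\right) - 8064 = \left(10 + 2 \cdot 9\right) - 8064 = \left(10 + 18\right) - 8064 = 28 - 8064 = -8036$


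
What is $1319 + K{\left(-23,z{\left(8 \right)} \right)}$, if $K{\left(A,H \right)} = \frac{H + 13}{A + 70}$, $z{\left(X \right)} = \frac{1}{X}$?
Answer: $\frac{496049}{376} \approx 1319.3$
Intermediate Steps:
$K{\left(A,H \right)} = \frac{13 + H}{70 + A}$
$1319 + K{\left(-23,z{\left(8 \right)} \right)} = 1319 + \frac{13 + \frac{1}{8}}{70 - 23} = 1319 + \frac{13 + \frac{1}{8}}{47} = 1319 + \frac{1}{47} \cdot \frac{105}{8} = 1319 + \frac{105}{376} = \frac{496049}{376}$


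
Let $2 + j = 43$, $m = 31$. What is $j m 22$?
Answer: $27962$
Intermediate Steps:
$j = 41$ ($j = -2 + 43 = 41$)
$j m 22 = 41 \cdot 31 \cdot 22 = 1271 \cdot 22 = 27962$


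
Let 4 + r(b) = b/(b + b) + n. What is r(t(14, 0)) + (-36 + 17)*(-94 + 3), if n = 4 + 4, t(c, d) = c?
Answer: 3467/2 ≈ 1733.5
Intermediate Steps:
n = 8
r(b) = 9/2 (r(b) = -4 + (b/(b + b) + 8) = -4 + (b/((2*b)) + 8) = -4 + (b*(1/(2*b)) + 8) = -4 + (1/2 + 8) = -4 + 17/2 = 9/2)
r(t(14, 0)) + (-36 + 17)*(-94 + 3) = 9/2 + (-36 + 17)*(-94 + 3) = 9/2 - 19*(-91) = 9/2 + 1729 = 3467/2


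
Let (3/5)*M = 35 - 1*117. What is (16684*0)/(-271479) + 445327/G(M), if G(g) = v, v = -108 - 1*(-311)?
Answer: 445327/203 ≈ 2193.7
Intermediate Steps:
M = -410/3 (M = 5*(35 - 1*117)/3 = 5*(35 - 117)/3 = (5/3)*(-82) = -410/3 ≈ -136.67)
v = 203 (v = -108 + 311 = 203)
G(g) = 203
(16684*0)/(-271479) + 445327/G(M) = (16684*0)/(-271479) + 445327/203 = 0*(-1/271479) + 445327*(1/203) = 0 + 445327/203 = 445327/203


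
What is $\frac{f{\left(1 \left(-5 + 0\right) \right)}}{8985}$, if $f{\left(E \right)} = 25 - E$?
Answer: $\frac{2}{599} \approx 0.0033389$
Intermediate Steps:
$\frac{f{\left(1 \left(-5 + 0\right) \right)}}{8985} = \frac{25 - 1 \left(-5 + 0\right)}{8985} = \left(25 - 1 \left(-5\right)\right) \frac{1}{8985} = \left(25 - -5\right) \frac{1}{8985} = \left(25 + 5\right) \frac{1}{8985} = 30 \cdot \frac{1}{8985} = \frac{2}{599}$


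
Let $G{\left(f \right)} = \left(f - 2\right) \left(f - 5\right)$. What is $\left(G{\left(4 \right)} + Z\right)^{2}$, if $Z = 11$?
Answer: $81$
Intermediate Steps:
$G{\left(f \right)} = \left(-5 + f\right) \left(-2 + f\right)$ ($G{\left(f \right)} = \left(-2 + f\right) \left(-5 + f\right) = \left(-5 + f\right) \left(-2 + f\right)$)
$\left(G{\left(4 \right)} + Z\right)^{2} = \left(\left(10 + 4^{2} - 28\right) + 11\right)^{2} = \left(\left(10 + 16 - 28\right) + 11\right)^{2} = \left(-2 + 11\right)^{2} = 9^{2} = 81$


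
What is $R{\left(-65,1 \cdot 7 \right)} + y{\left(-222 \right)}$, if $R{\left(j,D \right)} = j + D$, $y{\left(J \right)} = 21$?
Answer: $-37$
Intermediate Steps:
$R{\left(j,D \right)} = D + j$
$R{\left(-65,1 \cdot 7 \right)} + y{\left(-222 \right)} = \left(1 \cdot 7 - 65\right) + 21 = \left(7 - 65\right) + 21 = -58 + 21 = -37$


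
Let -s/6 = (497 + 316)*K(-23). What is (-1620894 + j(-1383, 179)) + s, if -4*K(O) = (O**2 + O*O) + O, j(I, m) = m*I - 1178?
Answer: -1214893/2 ≈ -6.0745e+5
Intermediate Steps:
j(I, m) = -1178 + I*m (j(I, m) = I*m - 1178 = -1178 + I*m)
K(O) = -O**2/2 - O/4 (K(O) = -((O**2 + O*O) + O)/4 = -((O**2 + O**2) + O)/4 = -(2*O**2 + O)/4 = -(O + 2*O**2)/4 = -O**2/2 - O/4)
s = 2524365/2 (s = -6*(497 + 316)*(-1/4*(-23)*(1 + 2*(-23))) = -4878*(-1/4*(-23)*(1 - 46)) = -4878*(-1/4*(-23)*(-45)) = -4878*(-1035)/4 = -6*(-841455/4) = 2524365/2 ≈ 1.2622e+6)
(-1620894 + j(-1383, 179)) + s = (-1620894 + (-1178 - 1383*179)) + 2524365/2 = (-1620894 + (-1178 - 247557)) + 2524365/2 = (-1620894 - 248735) + 2524365/2 = -1869629 + 2524365/2 = -1214893/2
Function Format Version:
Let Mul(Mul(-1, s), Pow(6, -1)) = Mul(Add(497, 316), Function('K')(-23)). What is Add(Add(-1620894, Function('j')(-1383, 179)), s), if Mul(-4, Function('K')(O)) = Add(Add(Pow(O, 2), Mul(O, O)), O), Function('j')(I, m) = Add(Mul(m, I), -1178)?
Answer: Rational(-1214893, 2) ≈ -6.0745e+5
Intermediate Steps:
Function('j')(I, m) = Add(-1178, Mul(I, m)) (Function('j')(I, m) = Add(Mul(I, m), -1178) = Add(-1178, Mul(I, m)))
Function('K')(O) = Add(Mul(Rational(-1, 2), Pow(O, 2)), Mul(Rational(-1, 4), O)) (Function('K')(O) = Mul(Rational(-1, 4), Add(Add(Pow(O, 2), Mul(O, O)), O)) = Mul(Rational(-1, 4), Add(Add(Pow(O, 2), Pow(O, 2)), O)) = Mul(Rational(-1, 4), Add(Mul(2, Pow(O, 2)), O)) = Mul(Rational(-1, 4), Add(O, Mul(2, Pow(O, 2)))) = Add(Mul(Rational(-1, 2), Pow(O, 2)), Mul(Rational(-1, 4), O)))
s = Rational(2524365, 2) (s = Mul(-6, Mul(Add(497, 316), Mul(Rational(-1, 4), -23, Add(1, Mul(2, -23))))) = Mul(-6, Mul(813, Mul(Rational(-1, 4), -23, Add(1, -46)))) = Mul(-6, Mul(813, Mul(Rational(-1, 4), -23, -45))) = Mul(-6, Mul(813, Rational(-1035, 4))) = Mul(-6, Rational(-841455, 4)) = Rational(2524365, 2) ≈ 1.2622e+6)
Add(Add(-1620894, Function('j')(-1383, 179)), s) = Add(Add(-1620894, Add(-1178, Mul(-1383, 179))), Rational(2524365, 2)) = Add(Add(-1620894, Add(-1178, -247557)), Rational(2524365, 2)) = Add(Add(-1620894, -248735), Rational(2524365, 2)) = Add(-1869629, Rational(2524365, 2)) = Rational(-1214893, 2)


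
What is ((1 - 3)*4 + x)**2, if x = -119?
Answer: 16129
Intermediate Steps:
((1 - 3)*4 + x)**2 = ((1 - 3)*4 - 119)**2 = (-2*4 - 119)**2 = (-8 - 119)**2 = (-127)**2 = 16129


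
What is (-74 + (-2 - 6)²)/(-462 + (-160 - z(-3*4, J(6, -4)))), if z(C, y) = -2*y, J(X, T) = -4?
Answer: 1/63 ≈ 0.015873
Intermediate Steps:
(-74 + (-2 - 6)²)/(-462 + (-160 - z(-3*4, J(6, -4)))) = (-74 + (-2 - 6)²)/(-462 + (-160 - (-2)*(-4))) = (-74 + (-8)²)/(-462 + (-160 - 1*8)) = (-74 + 64)/(-462 + (-160 - 8)) = -10/(-462 - 168) = -10/(-630) = -10*(-1/630) = 1/63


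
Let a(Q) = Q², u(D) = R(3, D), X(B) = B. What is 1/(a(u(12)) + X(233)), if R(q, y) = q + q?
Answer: 1/269 ≈ 0.0037175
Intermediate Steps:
R(q, y) = 2*q
u(D) = 6 (u(D) = 2*3 = 6)
1/(a(u(12)) + X(233)) = 1/(6² + 233) = 1/(36 + 233) = 1/269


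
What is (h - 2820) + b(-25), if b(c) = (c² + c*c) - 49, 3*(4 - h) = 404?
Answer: -5249/3 ≈ -1749.7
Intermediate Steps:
h = -392/3 (h = 4 - ⅓*404 = 4 - 404/3 = -392/3 ≈ -130.67)
b(c) = -49 + 2*c² (b(c) = (c² + c²) - 49 = 2*c² - 49 = -49 + 2*c²)
(h - 2820) + b(-25) = (-392/3 - 2820) + (-49 + 2*(-25)²) = -8852/3 + (-49 + 2*625) = -8852/3 + (-49 + 1250) = -8852/3 + 1201 = -5249/3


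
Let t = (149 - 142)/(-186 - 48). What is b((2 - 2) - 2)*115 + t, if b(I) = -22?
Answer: -592027/234 ≈ -2530.0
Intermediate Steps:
t = -7/234 (t = 7/(-234) = 7*(-1/234) = -7/234 ≈ -0.029915)
b((2 - 2) - 2)*115 + t = -22*115 - 7/234 = -2530 - 7/234 = -592027/234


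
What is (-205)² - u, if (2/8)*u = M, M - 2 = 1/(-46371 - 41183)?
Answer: 1839378211/43777 ≈ 42017.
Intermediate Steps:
M = 175107/87554 (M = 2 + 1/(-46371 - 41183) = 2 + 1/(-87554) = 2 - 1/87554 = 175107/87554 ≈ 2.0000)
u = 350214/43777 (u = 4*(175107/87554) = 350214/43777 ≈ 8.0000)
(-205)² - u = (-205)² - 1*350214/43777 = 42025 - 350214/43777 = 1839378211/43777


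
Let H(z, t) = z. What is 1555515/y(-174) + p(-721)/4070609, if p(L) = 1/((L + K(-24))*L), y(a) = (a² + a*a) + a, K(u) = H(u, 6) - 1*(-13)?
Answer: 556966003612261933/21618880799028324 ≈ 25.763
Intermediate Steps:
K(u) = 13 + u (K(u) = u - 1*(-13) = u + 13 = 13 + u)
y(a) = a + 2*a² (y(a) = (a² + a²) + a = 2*a² + a = a + 2*a²)
p(L) = 1/(L*(-11 + L)) (p(L) = 1/((L + (13 - 24))*L) = 1/((L - 11)*L) = 1/((-11 + L)*L) = 1/(L*(-11 + L)))
1555515/y(-174) + p(-721)/4070609 = 1555515/((-174*(1 + 2*(-174)))) + (1/((-721)*(-11 - 721)))/4070609 = 1555515/((-174*(1 - 348))) - 1/721/(-732)*(1/4070609) = 1555515/((-174*(-347))) - 1/721*(-1/732)*(1/4070609) = 1555515/60378 + (1/527772)*(1/4070609) = 1555515*(1/60378) + 1/2148353453148 = 518505/20126 + 1/2148353453148 = 556966003612261933/21618880799028324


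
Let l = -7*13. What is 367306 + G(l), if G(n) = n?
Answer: 367215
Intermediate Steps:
l = -91
367306 + G(l) = 367306 - 91 = 367215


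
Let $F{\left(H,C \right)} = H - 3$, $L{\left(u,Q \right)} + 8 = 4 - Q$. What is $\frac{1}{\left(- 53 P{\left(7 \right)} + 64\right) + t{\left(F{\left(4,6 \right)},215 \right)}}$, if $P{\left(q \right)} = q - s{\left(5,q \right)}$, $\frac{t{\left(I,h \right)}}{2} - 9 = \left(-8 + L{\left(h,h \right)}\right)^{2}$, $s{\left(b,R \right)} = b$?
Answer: $\frac{1}{103034} \approx 9.7055 \cdot 10^{-6}$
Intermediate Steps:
$L{\left(u,Q \right)} = -4 - Q$ ($L{\left(u,Q \right)} = -8 - \left(-4 + Q\right) = -4 - Q$)
$F{\left(H,C \right)} = -3 + H$
$t{\left(I,h \right)} = 18 + 2 \left(-12 - h\right)^{2}$ ($t{\left(I,h \right)} = 18 + 2 \left(-8 - \left(4 + h\right)\right)^{2} = 18 + 2 \left(-12 - h\right)^{2}$)
$P{\left(q \right)} = -5 + q$ ($P{\left(q \right)} = q - 5 = -5 + q$)
$\frac{1}{\left(- 53 P{\left(7 \right)} + 64\right) + t{\left(F{\left(4,6 \right)},215 \right)}} = \frac{1}{\left(- 53 \left(-5 + 7\right) + 64\right) + \left(18 + 2 \left(12 + 215\right)^{2}\right)} = \frac{1}{\left(\left(-53\right) 2 + 64\right) + \left(18 + 2 \cdot 227^{2}\right)} = \frac{1}{\left(-106 + 64\right) + \left(18 + 2 \cdot 51529\right)} = \frac{1}{-42 + \left(18 + 103058\right)} = \frac{1}{-42 + 103076} = \frac{1}{103034}$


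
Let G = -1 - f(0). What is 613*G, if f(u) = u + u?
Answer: -613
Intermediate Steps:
f(u) = 2*u
G = -1 (G = -1 - 2*0 = -1 - 1*0 = -1 + 0 = -1)
613*G = 613*(-1) = -613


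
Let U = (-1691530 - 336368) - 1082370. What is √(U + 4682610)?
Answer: √1572342 ≈ 1253.9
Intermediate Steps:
U = -3110268 (U = -2027898 - 1082370 = -3110268)
√(U + 4682610) = √(-3110268 + 4682610) = √1572342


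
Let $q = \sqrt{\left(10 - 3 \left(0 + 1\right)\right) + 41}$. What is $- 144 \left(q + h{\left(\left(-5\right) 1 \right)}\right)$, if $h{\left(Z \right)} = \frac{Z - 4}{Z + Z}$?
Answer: $- \frac{648}{5} - 576 \sqrt{3} \approx -1127.3$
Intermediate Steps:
$h{\left(Z \right)} = \frac{-4 + Z}{2 Z}$
$q = 4 \sqrt{3}$ ($q = \sqrt{\left(10 - 3 \cdot 1\right) + 41} = \sqrt{\left(10 - 3\right) + 41} = \sqrt{7 + 41} = \sqrt{48} = 4 \sqrt{3} \approx 6.9282$)
$- 144 \left(q + h{\left(\left(-5\right) 1 \right)}\right) = - 144 \left(4 \sqrt{3} + \frac{-4 - 5}{2 \left(\left(-5\right) 1\right)}\right) = - 144 \left(4 \sqrt{3} + \frac{-4 - 5}{2 \left(-5\right)}\right) = - 144 \left(4 \sqrt{3} + \frac{1}{2} \left(- \frac{1}{5}\right) \left(-9\right)\right) = - 144 \left(4 \sqrt{3} + \frac{9}{10}\right) = - 144 \left(\frac{9}{10} + 4 \sqrt{3}\right) = - \frac{648}{5} - 576 \sqrt{3}$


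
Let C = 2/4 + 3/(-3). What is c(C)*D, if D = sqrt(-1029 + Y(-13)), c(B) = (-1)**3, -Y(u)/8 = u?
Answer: -5*I*sqrt(37) ≈ -30.414*I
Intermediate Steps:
Y(u) = -8*u
C = -1/2 (C = 2*(1/4) + 3*(-1/3) = 1/2 - 1 = -1/2 ≈ -0.50000)
c(B) = -1
D = 5*I*sqrt(37) (D = sqrt(-1029 - 8*(-13)) = sqrt(-1029 + 104) = sqrt(-925) = 5*I*sqrt(37) ≈ 30.414*I)
c(C)*D = -5*I*sqrt(37)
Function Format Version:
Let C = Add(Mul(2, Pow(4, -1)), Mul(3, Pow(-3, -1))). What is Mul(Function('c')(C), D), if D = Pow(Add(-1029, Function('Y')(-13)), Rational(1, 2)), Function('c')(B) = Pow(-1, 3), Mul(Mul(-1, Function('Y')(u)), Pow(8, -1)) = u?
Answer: Mul(-5, I, Pow(37, Rational(1, 2))) ≈ Mul(-30.414, I)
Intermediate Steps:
Function('Y')(u) = Mul(-8, u)
C = Rational(-1, 2) (C = Add(Mul(2, Rational(1, 4)), Mul(3, Rational(-1, 3))) = Add(Rational(1, 2), -1) = Rational(-1, 2) ≈ -0.50000)
Function('c')(B) = -1
D = Mul(5, I, Pow(37, Rational(1, 2))) (D = Pow(Add(-1029, Mul(-8, -13)), Rational(1, 2)) = Pow(Add(-1029, 104), Rational(1, 2)) = Pow(-925, Rational(1, 2)) = Mul(5, I, Pow(37, Rational(1, 2))) ≈ Mul(30.414, I))
Mul(Function('c')(C), D) = Mul(-1, Mul(5, I, Pow(37, Rational(1, 2)))) = Mul(-5, I, Pow(37, Rational(1, 2)))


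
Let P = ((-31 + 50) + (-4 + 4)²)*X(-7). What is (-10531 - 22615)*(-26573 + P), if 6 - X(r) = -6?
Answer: 873231370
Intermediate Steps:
X(r) = 12 (X(r) = 6 - 1*(-6) = 6 + 6 = 12)
P = 228 (P = ((-31 + 50) + (-4 + 4)²)*12 = (19 + 0²)*12 = (19 + 0)*12 = 19*12 = 228)
(-10531 - 22615)*(-26573 + P) = (-10531 - 22615)*(-26573 + 228) = -33146*(-26345) = 873231370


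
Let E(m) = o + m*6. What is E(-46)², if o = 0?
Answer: 76176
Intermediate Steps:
E(m) = 6*m (E(m) = 0 + m*6 = 0 + 6*m = 6*m)
E(-46)² = (6*(-46))² = (-276)² = 76176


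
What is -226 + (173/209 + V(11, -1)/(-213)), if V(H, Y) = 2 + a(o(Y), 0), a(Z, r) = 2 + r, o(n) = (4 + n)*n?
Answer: -10024829/44517 ≈ -225.19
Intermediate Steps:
o(n) = n*(4 + n)
V(H, Y) = 4 (V(H, Y) = 2 + (2 + 0) = 2 + 2 = 4)
-226 + (173/209 + V(11, -1)/(-213)) = -226 + (173/209 + 4/(-213)) = -226 + (173*(1/209) + 4*(-1/213)) = -226 + (173/209 - 4/213) = -226 + 36013/44517 = -10024829/44517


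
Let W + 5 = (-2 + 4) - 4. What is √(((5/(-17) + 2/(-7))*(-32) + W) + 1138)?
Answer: √16278843/119 ≈ 33.905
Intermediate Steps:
W = -7 (W = -5 + ((-2 + 4) - 4) = -5 + (2 - 4) = -5 - 2 = -7)
√(((5/(-17) + 2/(-7))*(-32) + W) + 1138) = √(((5/(-17) + 2/(-7))*(-32) - 7) + 1138) = √(((5*(-1/17) + 2*(-⅐))*(-32) - 7) + 1138) = √(((-5/17 - 2/7)*(-32) - 7) + 1138) = √((-69/119*(-32) - 7) + 1138) = √((2208/119 - 7) + 1138) = √(1375/119 + 1138) = √(136797/119) = √16278843/119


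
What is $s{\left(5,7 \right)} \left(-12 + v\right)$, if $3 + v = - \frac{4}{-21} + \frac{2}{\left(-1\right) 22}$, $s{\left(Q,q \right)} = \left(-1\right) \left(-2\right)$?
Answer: $- \frac{6884}{231} \approx -29.801$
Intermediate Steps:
$s{\left(Q,q \right)} = 2$
$v = - \frac{670}{231}$ ($v = -3 + \left(- \frac{4}{-21} + \frac{2}{\left(-1\right) 22}\right) = -3 + \left(\left(-4\right) \left(- \frac{1}{21}\right) + \frac{2}{-22}\right) = -3 + \left(\frac{4}{21} + 2 \left(- \frac{1}{22}\right)\right) = -3 + \left(\frac{4}{21} - \frac{1}{11}\right) = -3 + \frac{23}{231} = - \frac{670}{231} \approx -2.9004$)
$s{\left(5,7 \right)} \left(-12 + v\right) = 2 \left(-12 - \frac{670}{231}\right) = 2 \left(- \frac{3442}{231}\right) = - \frac{6884}{231}$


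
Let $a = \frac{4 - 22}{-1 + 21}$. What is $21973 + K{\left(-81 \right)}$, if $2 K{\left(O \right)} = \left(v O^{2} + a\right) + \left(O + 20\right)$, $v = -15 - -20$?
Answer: $\frac{766891}{20} \approx 38345.0$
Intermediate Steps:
$v = 5$ ($v = -15 + 20 = 5$)
$a = - \frac{9}{10}$ ($a = - \frac{18}{20} = \left(-18\right) \frac{1}{20} = - \frac{9}{10} \approx -0.9$)
$K{\left(O \right)} = \frac{191}{20} + \frac{O}{2} + \frac{5 O^{2}}{2}$ ($K{\left(O \right)} = \frac{\left(5 O^{2} - \frac{9}{10}\right) + \left(O + 20\right)}{2} = \frac{\left(- \frac{9}{10} + 5 O^{2}\right) + \left(20 + O\right)}{2} = \frac{\frac{191}{10} + O + 5 O^{2}}{2} = \frac{191}{20} + \frac{O}{2} + \frac{5 O^{2}}{2}$)
$21973 + K{\left(-81 \right)} = 21973 + \left(\frac{191}{20} + \frac{1}{2} \left(-81\right) + \frac{5 \left(-81\right)^{2}}{2}\right) = 21973 + \left(\frac{191}{20} - \frac{81}{2} + \frac{5}{2} \cdot 6561\right) = 21973 + \left(\frac{191}{20} - \frac{81}{2} + \frac{32805}{2}\right) = 21973 + \frac{327431}{20} = \frac{766891}{20}$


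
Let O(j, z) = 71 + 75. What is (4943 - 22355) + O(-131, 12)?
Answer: -17266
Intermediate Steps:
O(j, z) = 146
(4943 - 22355) + O(-131, 12) = (4943 - 22355) + 146 = -17412 + 146 = -17266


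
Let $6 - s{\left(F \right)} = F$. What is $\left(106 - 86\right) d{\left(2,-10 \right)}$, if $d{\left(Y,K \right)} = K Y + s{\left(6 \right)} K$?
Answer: $-400$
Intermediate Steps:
$s{\left(F \right)} = 6 - F$
$d{\left(Y,K \right)} = K Y$ ($d{\left(Y,K \right)} = K Y + \left(6 - 6\right) K = K Y + 0 K = K Y + 0 = K Y$)
$\left(106 - 86\right) d{\left(2,-10 \right)} = \left(106 - 86\right) \left(\left(-10\right) 2\right) = \left(106 - 86\right) \left(-20\right) = 20 \left(-20\right) = -400$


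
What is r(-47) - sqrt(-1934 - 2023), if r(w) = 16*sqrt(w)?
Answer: I*(-sqrt(3957) + 16*sqrt(47)) ≈ 46.786*I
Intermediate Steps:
r(-47) - sqrt(-1934 - 2023) = 16*sqrt(-47) - sqrt(-1934 - 2023) = 16*(I*sqrt(47)) - sqrt(-3957) = 16*I*sqrt(47) - I*sqrt(3957) = -I*sqrt(3957) + 16*I*sqrt(47)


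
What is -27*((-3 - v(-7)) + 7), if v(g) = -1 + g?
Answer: -324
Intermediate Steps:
-27*((-3 - v(-7)) + 7) = -27*((-3 - (-1 - 7)) + 7) = -27*((-3 - 1*(-8)) + 7) = -27*((-3 + 8) + 7) = -27*(5 + 7) = -27*12 = -324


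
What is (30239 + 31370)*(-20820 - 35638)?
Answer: -3478320922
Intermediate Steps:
(30239 + 31370)*(-20820 - 35638) = 61609*(-56458) = -3478320922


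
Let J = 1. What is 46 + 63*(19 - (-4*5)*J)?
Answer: 2503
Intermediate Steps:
46 + 63*(19 - (-4*5)*J) = 46 + 63*(19 - (-4*5)) = 46 + 63*(19 - (-20)) = 46 + 63*(19 - 1*(-20)) = 46 + 63*(19 + 20) = 46 + 63*39 = 46 + 2457 = 2503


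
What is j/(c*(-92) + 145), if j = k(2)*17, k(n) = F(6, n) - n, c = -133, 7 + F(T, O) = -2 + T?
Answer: -85/12381 ≈ -0.0068654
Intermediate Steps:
F(T, O) = -9 + T (F(T, O) = -7 + (-2 + T) = -9 + T)
k(n) = -3 - n (k(n) = (-9 + 6) - n = -3 - n)
j = -85 (j = (-3 - 1*2)*17 = (-3 - 2)*17 = -5*17 = -85)
j/(c*(-92) + 145) = -85/(-133*(-92) + 145) = -85/(12236 + 145) = -85/12381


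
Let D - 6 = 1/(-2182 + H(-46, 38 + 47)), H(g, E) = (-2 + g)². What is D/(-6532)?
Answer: -733/796904 ≈ -0.00091981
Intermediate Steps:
D = 733/122 (D = 6 + 1/(-2182 + (-2 - 46)²) = 6 + 1/(-2182 + (-48)²) = 6 + 1/(-2182 + 2304) = 6 + 1/122 = 733/122 ≈ 6.0082)
D/(-6532) = (733/122)/(-6532) = (733/122)*(-1/6532) = -733/796904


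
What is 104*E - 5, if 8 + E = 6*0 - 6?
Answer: -1461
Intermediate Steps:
E = -14 (E = -8 + (6*0 - 6) = -8 + (0 - 6) = -8 - 6 = -14)
104*E - 5 = 104*(-14) - 5 = -1456 - 5 = -1461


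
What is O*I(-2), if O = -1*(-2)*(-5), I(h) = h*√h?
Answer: 20*I*√2 ≈ 28.284*I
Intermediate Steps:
I(h) = h^(3/2)
O = -10 (O = 2*(-5) = -10)
O*I(-2) = -(-20)*I*√2 = 20*I*√2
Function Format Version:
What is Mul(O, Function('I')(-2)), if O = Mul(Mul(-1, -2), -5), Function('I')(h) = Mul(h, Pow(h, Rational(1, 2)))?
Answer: Mul(20, I, Pow(2, Rational(1, 2))) ≈ Mul(28.284, I)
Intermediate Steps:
Function('I')(h) = Pow(h, Rational(3, 2))
O = -10 (O = Mul(2, -5) = -10)
Mul(O, Function('I')(-2)) = Mul(-10, Pow(-2, Rational(3, 2))) = Mul(-10, Mul(-2, I, Pow(2, Rational(1, 2)))) = Mul(20, I, Pow(2, Rational(1, 2)))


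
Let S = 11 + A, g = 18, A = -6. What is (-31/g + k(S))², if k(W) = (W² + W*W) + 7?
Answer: 990025/324 ≈ 3055.6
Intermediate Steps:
S = 5 (S = 11 - 6 = 5)
k(W) = 7 + 2*W² (k(W) = (W² + W²) + 7 = 2*W² + 7 = 7 + 2*W²)
(-31/g + k(S))² = (-31/18 + (7 + 2*5²))² = (-31*1/18 + (7 + 2*25))² = (-31/18 + (7 + 50))² = (-31/18 + 57)² = (995/18)² = 990025/324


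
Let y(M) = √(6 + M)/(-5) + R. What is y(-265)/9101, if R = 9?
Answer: 9/9101 - I*√259/45505 ≈ 0.0009889 - 0.00035366*I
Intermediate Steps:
y(M) = 9 - √(6 + M)/5 (y(M) = √(6 + M)/(-5) + 9 = -√(6 + M)/5 + 9 = 9 - √(6 + M)/5)
y(-265)/9101 = (9 - √(6 - 265)/5)/9101 = (9 - I*√259/5)*(1/9101) = 9/9101 - I*√259/45505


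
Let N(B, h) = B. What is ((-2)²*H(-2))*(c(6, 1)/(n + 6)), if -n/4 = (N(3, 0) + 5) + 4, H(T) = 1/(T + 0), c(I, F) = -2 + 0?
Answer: -2/21 ≈ -0.095238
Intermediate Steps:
c(I, F) = -2
H(T) = 1/T
n = -48 (n = -4*((3 + 5) + 4) = -4*(8 + 4) = -4*12 = -48)
((-2)²*H(-2))*(c(6, 1)/(n + 6)) = ((-2)²/(-2))*(-2/(-48 + 6)) = (4*(-½))*(-2/(-42)) = -(-4)*(-1)/42 = -2*1/21 = -2/21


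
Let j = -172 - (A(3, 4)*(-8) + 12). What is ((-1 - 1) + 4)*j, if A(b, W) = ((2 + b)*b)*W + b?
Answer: 640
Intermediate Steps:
A(b, W) = b + W*b*(2 + b) (A(b, W) = (b*(2 + b))*W + b = W*b*(2 + b) + b = b + W*b*(2 + b))
j = 320 (j = -172 - ((3*(1 + 2*4 + 4*3))*(-8) + 12) = -172 - ((3*(1 + 8 + 12))*(-8) + 12) = -172 - ((3*21)*(-8) + 12) = -172 - (63*(-8) + 12) = -172 - (-504 + 12) = -172 - 1*(-492) = -172 + 492 = 320)
((-1 - 1) + 4)*j = ((-1 - 1) + 4)*320 = (-2 + 4)*320 = 2*320 = 640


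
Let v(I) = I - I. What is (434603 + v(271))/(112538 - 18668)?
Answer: 434603/93870 ≈ 4.6298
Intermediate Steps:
v(I) = 0
(434603 + v(271))/(112538 - 18668) = (434603 + 0)/(112538 - 18668) = 434603/93870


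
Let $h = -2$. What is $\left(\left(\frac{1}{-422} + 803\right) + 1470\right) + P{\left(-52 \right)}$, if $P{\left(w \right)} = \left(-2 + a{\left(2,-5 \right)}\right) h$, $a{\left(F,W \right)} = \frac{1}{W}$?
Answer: $\frac{4805309}{2110} \approx 2277.4$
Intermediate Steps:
$P{\left(w \right)} = \frac{22}{5}$ ($P{\left(w \right)} = \left(-2 + \frac{1}{-5}\right) \left(-2\right) = \left(-2 - \frac{1}{5}\right) \left(-2\right) = \left(- \frac{11}{5}\right) \left(-2\right) = \frac{22}{5}$)
$\left(\left(\frac{1}{-422} + 803\right) + 1470\right) + P{\left(-52 \right)} = \left(\left(\frac{1}{-422} + 803\right) + 1470\right) + \frac{22}{5} = \left(\left(- \frac{1}{422} + 803\right) + 1470\right) + \frac{22}{5} = \left(\frac{338865}{422} + 1470\right) + \frac{22}{5} = \frac{959205}{422} + \frac{22}{5} = \frac{4805309}{2110}$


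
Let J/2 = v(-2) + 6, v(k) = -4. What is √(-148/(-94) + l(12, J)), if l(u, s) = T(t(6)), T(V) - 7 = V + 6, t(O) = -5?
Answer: 15*√94/47 ≈ 3.0943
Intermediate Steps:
T(V) = 13 + V (T(V) = 7 + (V + 6) = 7 + (6 + V) = 13 + V)
J = 4 (J = 2*(-4 + 6) = 2*2 = 4)
l(u, s) = 8 (l(u, s) = 13 - 5 = 8)
√(-148/(-94) + l(12, J)) = √(-148/(-94) + 8) = √(-148*(-1/94) + 8) = √(74/47 + 8) = √(450/47) = 15*√94/47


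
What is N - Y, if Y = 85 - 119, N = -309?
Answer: -275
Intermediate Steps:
Y = -34
N - Y = -309 - 1*(-34) = -309 + 34 = -275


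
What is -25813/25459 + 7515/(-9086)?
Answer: -8691047/4720826 ≈ -1.8410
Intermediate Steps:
-25813/25459 + 7515/(-9086) = -25813*1/25459 + 7515*(-1/9086) = -25813/25459 - 7515/9086 = -8691047/4720826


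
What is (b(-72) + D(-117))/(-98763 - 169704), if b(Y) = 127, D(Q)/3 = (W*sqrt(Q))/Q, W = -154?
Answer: -127/268467 - 154*I*sqrt(13)/3490071 ≈ -0.00047306 - 0.0001591*I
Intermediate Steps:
D(Q) = -462/sqrt(Q) (D(Q) = 3*((-154*sqrt(Q))/Q) = 3*(-154/sqrt(Q)) = -462/sqrt(Q))
(b(-72) + D(-117))/(-98763 - 169704) = (127 - (-154)*I*sqrt(13)/13)/(-98763 - 169704) = (127 - (-154)*I*sqrt(13)/13)/(-268467) = (127 + 154*I*sqrt(13)/13)*(-1/268467) = -127/268467 - 154*I*sqrt(13)/3490071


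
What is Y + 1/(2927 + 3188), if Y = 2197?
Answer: 13434656/6115 ≈ 2197.0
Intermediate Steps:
Y + 1/(2927 + 3188) = 2197 + 1/(2927 + 3188) = 2197 + 1/6115 = 13434656/6115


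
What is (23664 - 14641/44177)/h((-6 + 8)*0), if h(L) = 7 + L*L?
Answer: 1045389887/309239 ≈ 3380.5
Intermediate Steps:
h(L) = 7 + L**2
(23664 - 14641/44177)/h((-6 + 8)*0) = (23664 - 14641/44177)/(7 + ((-6 + 8)*0)**2) = (23664 - 14641/44177)/(7 + (2*0)**2) = (23664 - 1*14641/44177)/(7 + 0**2) = (23664 - 14641/44177)/(7 + 0) = (1045389887/44177)/7 = (1045389887/44177)*(1/7) = 1045389887/309239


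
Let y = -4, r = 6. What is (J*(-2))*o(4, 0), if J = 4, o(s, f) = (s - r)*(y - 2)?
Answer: -96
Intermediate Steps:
o(s, f) = 36 - 6*s (o(s, f) = (s - 1*6)*(-4 - 2) = (s - 6)*(-6) = (-6 + s)*(-6) = 36 - 6*s)
(J*(-2))*o(4, 0) = (4*(-2))*(36 - 6*4) = -8*(36 - 24) = -8*12 = -96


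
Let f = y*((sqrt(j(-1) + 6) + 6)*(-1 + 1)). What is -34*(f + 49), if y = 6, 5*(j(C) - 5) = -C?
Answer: -1666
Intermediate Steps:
j(C) = 5 - C/5 (j(C) = 5 + (-C)/5 = 5 - C/5)
f = 0 (f = 6*((sqrt((5 - 1/5*(-1)) + 6) + 6)*(-1 + 1)) = 6*((sqrt((5 + 1/5) + 6) + 6)*0) = 6*((sqrt(26/5 + 6) + 6)*0) = 6*((sqrt(56/5) + 6)*0) = 6*((2*sqrt(70)/5 + 6)*0) = 6*((6 + 2*sqrt(70)/5)*0) = 6*0 = 0)
-34*(f + 49) = -34*(0 + 49) = -34*49 = -1666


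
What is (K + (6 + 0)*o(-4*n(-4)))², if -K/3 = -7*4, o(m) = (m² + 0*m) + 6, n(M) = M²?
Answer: 609892416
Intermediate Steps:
o(m) = 6 + m² (o(m) = (m² + 0) + 6 = m² + 6 = 6 + m²)
K = 84 (K = -(-21)*4 = -3*(-28) = 84)
(K + (6 + 0)*o(-4*n(-4)))² = (84 + (6 + 0)*(6 + (-4*(-4)²)²))² = (84 + 6*(6 + (-4*16)²))² = (84 + 6*(6 + (-64)²))² = (84 + 6*(6 + 4096))² = (84 + 6*4102)² = (84 + 24612)² = 24696² = 609892416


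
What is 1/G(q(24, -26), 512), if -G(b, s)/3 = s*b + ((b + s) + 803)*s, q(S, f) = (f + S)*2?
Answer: -1/2007552 ≈ -4.9812e-7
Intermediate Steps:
q(S, f) = 2*S + 2*f (q(S, f) = (S + f)*2 = 2*S + 2*f)
G(b, s) = -3*b*s - 3*s*(803 + b + s) (G(b, s) = -3*(s*b + ((b + s) + 803)*s) = -3*(b*s + (803 + b + s)*s) = -3*(b*s + s*(803 + b + s)) = -3*b*s - 3*s*(803 + b + s))
1/G(q(24, -26), 512) = 1/(-3*512*(803 + 512 + 2*(2*24 + 2*(-26)))) = 1/(-3*512*(803 + 512 + 2*(48 - 52))) = 1/(-3*512*(803 + 512 + 2*(-4))) = 1/(-3*512*(803 + 512 - 8)) = 1/(-3*512*1307) = 1/(-2007552) = -1/2007552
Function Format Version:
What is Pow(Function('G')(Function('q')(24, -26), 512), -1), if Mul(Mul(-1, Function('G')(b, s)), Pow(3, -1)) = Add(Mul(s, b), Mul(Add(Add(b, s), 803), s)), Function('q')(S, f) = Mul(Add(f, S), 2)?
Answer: Rational(-1, 2007552) ≈ -4.9812e-7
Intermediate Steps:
Function('q')(S, f) = Add(Mul(2, S), Mul(2, f)) (Function('q')(S, f) = Mul(Add(S, f), 2) = Add(Mul(2, S), Mul(2, f)))
Function('G')(b, s) = Add(Mul(-3, b, s), Mul(-3, s, Add(803, b, s))) (Function('G')(b, s) = Mul(-3, Add(Mul(s, b), Mul(Add(Add(b, s), 803), s))) = Mul(-3, Add(Mul(b, s), Mul(Add(803, b, s), s))) = Mul(-3, Add(Mul(b, s), Mul(s, Add(803, b, s)))) = Add(Mul(-3, b, s), Mul(-3, s, Add(803, b, s))))
Pow(Function('G')(Function('q')(24, -26), 512), -1) = Pow(Mul(-3, 512, Add(803, 512, Mul(2, Add(Mul(2, 24), Mul(2, -26))))), -1) = Pow(Mul(-3, 512, Add(803, 512, Mul(2, Add(48, -52)))), -1) = Pow(Mul(-3, 512, Add(803, 512, Mul(2, -4))), -1) = Pow(Mul(-3, 512, Add(803, 512, -8)), -1) = Pow(Mul(-3, 512, 1307), -1) = Pow(-2007552, -1) = Rational(-1, 2007552)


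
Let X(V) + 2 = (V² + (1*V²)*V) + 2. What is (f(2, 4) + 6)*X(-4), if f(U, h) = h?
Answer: -480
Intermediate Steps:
X(V) = V² + V³ (X(V) = -2 + ((V² + (1*V²)*V) + 2) = -2 + ((V² + V²*V) + 2) = -2 + ((V² + V³) + 2) = -2 + (2 + V² + V³) = V² + V³)
(f(2, 4) + 6)*X(-4) = (4 + 6)*((-4)²*(1 - 4)) = 10*(16*(-3)) = 10*(-48) = -480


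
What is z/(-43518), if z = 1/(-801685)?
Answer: 1/34887727830 ≈ 2.8663e-11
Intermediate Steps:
z = -1/801685 ≈ -1.2474e-6
z/(-43518) = -1/801685/(-43518) = -1/801685*(-1/43518) = 1/34887727830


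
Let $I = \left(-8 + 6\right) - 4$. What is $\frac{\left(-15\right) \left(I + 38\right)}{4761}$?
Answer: $- \frac{160}{1587} \approx -0.10082$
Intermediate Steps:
$I = -6$ ($I = -2 - 4 = -6$)
$\frac{\left(-15\right) \left(I + 38\right)}{4761} = \frac{\left(-15\right) \left(-6 + 38\right)}{4761} = \left(-15\right) 32 \cdot \frac{1}{4761} = \left(-480\right) \frac{1}{4761} = - \frac{160}{1587}$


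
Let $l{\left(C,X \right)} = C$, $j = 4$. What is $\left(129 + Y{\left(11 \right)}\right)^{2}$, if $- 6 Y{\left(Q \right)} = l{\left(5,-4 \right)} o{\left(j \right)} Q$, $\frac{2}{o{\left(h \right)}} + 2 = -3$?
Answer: $\frac{158404}{9} \approx 17600.0$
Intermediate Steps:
$o{\left(h \right)} = - \frac{2}{5}$ ($o{\left(h \right)} = \frac{2}{-2 - 3} = \frac{2}{-5} = 2 \left(- \frac{1}{5}\right) = - \frac{2}{5}$)
$Y{\left(Q \right)} = \frac{Q}{3}$ ($Y{\left(Q \right)} = - \frac{5 \left(- \frac{2}{5}\right) Q}{6} = - \frac{\left(-2\right) Q}{6} = \frac{Q}{3}$)
$\left(129 + Y{\left(11 \right)}\right)^{2} = \left(129 + \frac{1}{3} \cdot 11\right)^{2} = \left(129 + \frac{11}{3}\right)^{2} = \left(\frac{398}{3}\right)^{2} = \frac{158404}{9}$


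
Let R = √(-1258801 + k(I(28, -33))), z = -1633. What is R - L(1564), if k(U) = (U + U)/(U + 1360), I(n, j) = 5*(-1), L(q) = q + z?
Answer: 69 + 3*I*√10271956087/271 ≈ 69.0 + 1122.0*I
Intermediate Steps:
L(q) = -1633 + q (L(q) = q - 1633 = -1633 + q)
I(n, j) = -5
k(U) = 2*U/(1360 + U) (k(U) = (2*U)/(1360 + U) = 2*U/(1360 + U))
R = 3*I*√10271956087/271 (R = √(-1258801 + 2*(-5)/(1360 - 5)) = √(-1258801 + 2*(-5)/1355) = √(-1258801 + 2*(-5)*(1/1355)) = √(-1258801 - 2/271) = √(-341135073/271) = 3*I*√10271956087/271 ≈ 1122.0*I)
R - L(1564) = 3*I*√10271956087/271 - (-1633 + 1564) = 3*I*√10271956087/271 - 1*(-69) = 3*I*√10271956087/271 + 69 = 69 + 3*I*√10271956087/271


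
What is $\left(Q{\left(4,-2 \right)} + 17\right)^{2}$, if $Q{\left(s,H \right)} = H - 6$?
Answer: $81$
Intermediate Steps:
$Q{\left(s,H \right)} = -6 + H$ ($Q{\left(s,H \right)} = H - 6 = -6 + H$)
$\left(Q{\left(4,-2 \right)} + 17\right)^{2} = \left(\left(-6 - 2\right) + 17\right)^{2} = \left(-8 + 17\right)^{2} = 9^{2} = 81$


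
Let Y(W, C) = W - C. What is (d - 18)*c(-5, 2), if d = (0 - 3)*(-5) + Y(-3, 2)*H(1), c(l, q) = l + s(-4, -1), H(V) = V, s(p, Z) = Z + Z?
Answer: 56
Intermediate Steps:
s(p, Z) = 2*Z
c(l, q) = -2 + l (c(l, q) = l + 2*(-1) = l - 2 = -2 + l)
d = 10 (d = (0 - 3)*(-5) + (-3 - 1*2)*1 = -3*(-5) + (-3 - 2)*1 = 15 - 5*1 = 15 - 5 = 10)
(d - 18)*c(-5, 2) = (10 - 18)*(-2 - 5) = -8*(-7) = 56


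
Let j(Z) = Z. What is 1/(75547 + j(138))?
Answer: 1/75685 ≈ 1.3213e-5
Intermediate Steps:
1/(75547 + j(138)) = 1/(75547 + 138) = 1/75685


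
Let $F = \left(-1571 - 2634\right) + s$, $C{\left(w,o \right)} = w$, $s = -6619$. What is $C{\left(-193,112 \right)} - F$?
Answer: $10631$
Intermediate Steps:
$F = -10824$ ($F = \left(-1571 - 2634\right) - 6619 = -4205 - 6619 = -10824$)
$C{\left(-193,112 \right)} - F = -193 - -10824 = -193 + 10824 = 10631$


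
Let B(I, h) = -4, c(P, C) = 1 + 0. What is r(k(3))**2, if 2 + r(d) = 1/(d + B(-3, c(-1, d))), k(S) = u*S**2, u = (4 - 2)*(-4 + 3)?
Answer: 2025/484 ≈ 4.1839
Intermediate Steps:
c(P, C) = 1
u = -2 (u = 2*(-1) = -2)
k(S) = -2*S**2
r(d) = -2 + 1/(-4 + d) (r(d) = -2 + 1/(d - 4) = -2 + 1/(-4 + d))
r(k(3))**2 = ((9 - (-4)*3**2)/(-4 - 2*3**2))**2 = ((9 - (-4)*9)/(-4 - 2*9))**2 = ((9 - 2*(-18))/(-4 - 18))**2 = ((9 + 36)/(-22))**2 = (-1/22*45)**2 = (-45/22)**2 = 2025/484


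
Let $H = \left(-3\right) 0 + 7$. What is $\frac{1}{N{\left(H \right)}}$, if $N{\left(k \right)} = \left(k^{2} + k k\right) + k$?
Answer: $\frac{1}{105} \approx 0.0095238$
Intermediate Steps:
$H = 7$ ($H = 0 + 7 = 7$)
$N{\left(k \right)} = k + 2 k^{2}$ ($N{\left(k \right)} = \left(k^{2} + k^{2}\right) + k = 2 k^{2} + k = k + 2 k^{2}$)
$\frac{1}{N{\left(H \right)}} = \frac{1}{7 \left(1 + 2 \cdot 7\right)} = \frac{1}{7 \left(1 + 14\right)} = \frac{1}{7 \cdot 15} = \frac{1}{105}$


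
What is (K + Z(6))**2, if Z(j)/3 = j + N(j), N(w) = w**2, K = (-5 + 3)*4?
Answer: 13924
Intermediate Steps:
K = -8 (K = -2*4 = -8)
Z(j) = 3*j + 3*j**2 (Z(j) = 3*(j + j**2) = 3*j + 3*j**2)
(K + Z(6))**2 = (-8 + 3*6*(1 + 6))**2 = (-8 + 3*6*7)**2 = (-8 + 126)**2 = 118**2 = 13924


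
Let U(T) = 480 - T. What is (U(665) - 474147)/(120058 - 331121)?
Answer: 474332/211063 ≈ 2.2473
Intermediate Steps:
(U(665) - 474147)/(120058 - 331121) = ((480 - 1*665) - 474147)/(120058 - 331121) = ((480 - 665) - 474147)/(-211063) = (-185 - 474147)*(-1/211063) = -474332*(-1/211063) = 474332/211063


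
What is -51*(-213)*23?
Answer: 249849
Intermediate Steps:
-51*(-213)*23 = 10863*23 = 249849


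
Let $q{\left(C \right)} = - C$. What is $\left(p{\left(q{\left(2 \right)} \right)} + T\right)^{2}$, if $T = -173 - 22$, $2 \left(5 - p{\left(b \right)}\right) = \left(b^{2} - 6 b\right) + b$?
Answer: $38809$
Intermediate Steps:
$p{\left(b \right)} = 5 - \frac{b^{2}}{2} + \frac{5 b}{2}$ ($p{\left(b \right)} = 5 - \frac{\left(b^{2} - 6 b\right) + b}{2} = 5 - \frac{b^{2} - 5 b}{2} = 5 - \left(\frac{b^{2}}{2} - \frac{5 b}{2}\right) = 5 - \frac{b^{2}}{2} + \frac{5 b}{2}$)
$T = -195$ ($T = -173 - 22 = -195$)
$\left(p{\left(q{\left(2 \right)} \right)} + T\right)^{2} = \left(\left(5 - \frac{\left(\left(-1\right) 2\right)^{2}}{2} + \frac{5 \left(\left(-1\right) 2\right)}{2}\right) - 195\right)^{2} = \left(\left(5 - \frac{\left(-2\right)^{2}}{2} + \frac{5}{2} \left(-2\right)\right) - 195\right)^{2} = \left(\left(5 - 2 - 5\right) - 195\right)^{2} = \left(-2 - 195\right)^{2} = \left(-197\right)^{2} = 38809$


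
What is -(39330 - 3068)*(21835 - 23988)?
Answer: 78072086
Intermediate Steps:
-(39330 - 3068)*(21835 - 23988) = -36262*(-2153) = -1*(-78072086) = 78072086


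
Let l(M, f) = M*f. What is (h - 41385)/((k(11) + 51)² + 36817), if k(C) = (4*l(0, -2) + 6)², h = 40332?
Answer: -1053/44386 ≈ -0.023724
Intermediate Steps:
k(C) = 36 (k(C) = (4*(0*(-2)) + 6)² = (4*0 + 6)² = (0 + 6)² = 6² = 36)
(h - 41385)/((k(11) + 51)² + 36817) = (40332 - 41385)/((36 + 51)² + 36817) = -1053/(87² + 36817) = -1053/(7569 + 36817) = -1053/44386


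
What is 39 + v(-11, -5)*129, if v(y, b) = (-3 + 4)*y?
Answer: -1380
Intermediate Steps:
v(y, b) = y (v(y, b) = 1*y = y)
39 + v(-11, -5)*129 = 39 - 11*129 = 39 - 1419 = -1380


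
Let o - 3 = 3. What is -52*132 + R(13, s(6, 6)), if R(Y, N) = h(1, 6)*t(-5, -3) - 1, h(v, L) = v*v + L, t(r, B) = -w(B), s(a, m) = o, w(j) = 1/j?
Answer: -20588/3 ≈ -6862.7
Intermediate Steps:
o = 6 (o = 3 + 3 = 6)
s(a, m) = 6
t(r, B) = -1/B
h(v, L) = L + v² (h(v, L) = v² + L = L + v²)
R(Y, N) = 4/3 (R(Y, N) = (6 + 1²)*(-1/(-3)) - 1 = (6 + 1)*(-1*(-⅓)) - 1 = 7*(⅓) - 1 = 7/3 - 1 = 4/3)
-52*132 + R(13, s(6, 6)) = -52*132 + 4/3 = -6864 + 4/3 = -20588/3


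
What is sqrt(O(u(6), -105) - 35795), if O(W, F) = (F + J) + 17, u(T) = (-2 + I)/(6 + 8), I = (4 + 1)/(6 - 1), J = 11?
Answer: 4*I*sqrt(2242) ≈ 189.4*I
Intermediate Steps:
I = 1 (I = 5/5 = 5*(1/5) = 1)
u(T) = -1/14 (u(T) = (-2 + 1)/(6 + 8) = -1/14)
O(W, F) = 28 + F (O(W, F) = (F + 11) + 17 = (11 + F) + 17 = 28 + F)
sqrt(O(u(6), -105) - 35795) = sqrt((28 - 105) - 35795) = sqrt(-77 - 35795) = sqrt(-35872) = 4*I*sqrt(2242)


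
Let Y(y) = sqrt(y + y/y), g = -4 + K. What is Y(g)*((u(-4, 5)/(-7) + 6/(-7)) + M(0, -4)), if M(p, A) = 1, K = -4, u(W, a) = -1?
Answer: 2*I*sqrt(7)/7 ≈ 0.75593*I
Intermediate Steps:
g = -8 (g = -4 - 4 = -8)
Y(y) = sqrt(1 + y) (Y(y) = sqrt(y + 1) = sqrt(1 + y))
Y(g)*((u(-4, 5)/(-7) + 6/(-7)) + M(0, -4)) = sqrt(1 - 8)*((-1/(-7) + 6/(-7)) + 1) = sqrt(-7)*((-1*(-1/7) + 6*(-1/7)) + 1) = (I*sqrt(7))*((1/7 - 6/7) + 1) = (I*sqrt(7))*(-5/7 + 1) = (I*sqrt(7))*(2/7) = 2*I*sqrt(7)/7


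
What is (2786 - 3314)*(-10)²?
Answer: -52800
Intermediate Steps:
(2786 - 3314)*(-10)² = -528*100 = -52800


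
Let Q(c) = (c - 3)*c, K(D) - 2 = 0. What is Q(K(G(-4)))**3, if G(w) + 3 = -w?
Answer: -8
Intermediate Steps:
G(w) = -3 - w
K(D) = 2 (K(D) = 2 + 0 = 2)
Q(c) = c*(-3 + c) (Q(c) = (-3 + c)*c = c*(-3 + c))
Q(K(G(-4)))**3 = (2*(-3 + 2))**3 = (2*(-1))**3 = (-2)**3 = -8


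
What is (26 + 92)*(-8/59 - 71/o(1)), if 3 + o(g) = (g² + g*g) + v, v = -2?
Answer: 8330/3 ≈ 2776.7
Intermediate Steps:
o(g) = -5 + 2*g² (o(g) = -3 + ((g² + g*g) - 2) = -3 + ((g² + g²) - 2) = -3 + (2*g² - 2) = -3 + (-2 + 2*g²) = -5 + 2*g²)
(26 + 92)*(-8/59 - 71/o(1)) = (26 + 92)*(-8/59 - 71/(-5 + 2*1²)) = 118*(-8*1/59 - 71/(-5 + 2*1)) = 118*(-8/59 - 71/(-5 + 2)) = 118*(-8/59 - 71/(-3)) = 118*(-8/59 - 71*(-⅓)) = 118*(-8/59 + 71/3) = 118*(4165/177) = 8330/3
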